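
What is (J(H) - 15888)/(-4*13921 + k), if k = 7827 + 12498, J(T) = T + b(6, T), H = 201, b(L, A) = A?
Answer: 15486/35359 ≈ 0.43796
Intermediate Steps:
J(T) = 2*T (J(T) = T + T = 2*T)
k = 20325
(J(H) - 15888)/(-4*13921 + k) = (2*201 - 15888)/(-4*13921 + 20325) = (402 - 15888)/(-55684 + 20325) = -15486/(-35359) = -15486*(-1/35359) = 15486/35359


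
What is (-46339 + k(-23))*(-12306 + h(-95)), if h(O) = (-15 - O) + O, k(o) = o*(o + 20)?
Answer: 570092670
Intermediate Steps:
k(o) = o*(20 + o)
h(O) = -15
(-46339 + k(-23))*(-12306 + h(-95)) = (-46339 - 23*(20 - 23))*(-12306 - 15) = (-46339 - 23*(-3))*(-12321) = (-46339 + 69)*(-12321) = -46270*(-12321) = 570092670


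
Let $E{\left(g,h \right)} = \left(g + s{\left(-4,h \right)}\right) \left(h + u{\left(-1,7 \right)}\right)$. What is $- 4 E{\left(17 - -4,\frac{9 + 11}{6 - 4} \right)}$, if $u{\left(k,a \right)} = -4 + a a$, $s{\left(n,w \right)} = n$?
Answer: $-3740$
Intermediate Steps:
$u{\left(k,a \right)} = -4 + a^{2}$
$E{\left(g,h \right)} = \left(-4 + g\right) \left(45 + h\right)$ ($E{\left(g,h \right)} = \left(g - 4\right) \left(h - \left(4 - 7^{2}\right)\right) = \left(-4 + g\right) \left(h + \left(-4 + 49\right)\right) = \left(-4 + g\right) \left(h + 45\right) = \left(-4 + g\right) \left(45 + h\right)$)
$- 4 E{\left(17 - -4,\frac{9 + 11}{6 - 4} \right)} = - 4 \left(-180 - 4 \frac{9 + 11}{6 - 4} + 45 \left(17 - -4\right) + \left(17 - -4\right) \frac{9 + 11}{6 - 4}\right) = - 4 \left(-180 - 4 \cdot \frac{20}{2} + 45 \left(17 + 4\right) + \left(17 + 4\right) \frac{20}{2}\right) = - 4 \left(-180 - 4 \cdot 20 \cdot \frac{1}{2} + 45 \cdot 21 + 21 \cdot 20 \cdot \frac{1}{2}\right) = - 4 \left(-180 - 40 + 945 + 21 \cdot 10\right) = - 4 \left(-180 - 40 + 945 + 210\right) = \left(-4\right) 935 = -3740$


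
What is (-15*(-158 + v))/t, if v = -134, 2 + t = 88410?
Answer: 1095/22102 ≈ 0.049543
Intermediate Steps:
t = 88408 (t = -2 + 88410 = 88408)
(-15*(-158 + v))/t = -15*(-158 - 134)/88408 = -15*(-292)*(1/88408) = 4380*(1/88408) = 1095/22102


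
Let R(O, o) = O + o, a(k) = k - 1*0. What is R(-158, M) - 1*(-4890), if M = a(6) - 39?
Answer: 4699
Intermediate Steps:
a(k) = k (a(k) = k + 0 = k)
M = -33 (M = 6 - 39 = -33)
R(-158, M) - 1*(-4890) = (-158 - 33) - 1*(-4890) = -191 + 4890 = 4699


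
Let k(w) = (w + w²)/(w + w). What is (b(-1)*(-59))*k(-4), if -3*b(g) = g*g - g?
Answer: -59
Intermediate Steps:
k(w) = (w + w²)/(2*w) (k(w) = (w + w²)/((2*w)) = (w + w²)*(1/(2*w)) = (w + w²)/(2*w))
b(g) = -g²/3 + g/3 (b(g) = -(g*g - g)/3 = -(g² - g)/3 = -g²/3 + g/3)
(b(-1)*(-59))*k(-4) = (((⅓)*(-1)*(1 - 1*(-1)))*(-59))*(½ + (½)*(-4)) = (((⅓)*(-1)*(1 + 1))*(-59))*(½ - 2) = (((⅓)*(-1)*2)*(-59))*(-3/2) = -⅔*(-59)*(-3/2) = (118/3)*(-3/2) = -59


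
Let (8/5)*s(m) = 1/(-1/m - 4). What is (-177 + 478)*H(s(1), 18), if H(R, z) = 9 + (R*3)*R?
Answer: 174279/64 ≈ 2723.1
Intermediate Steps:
s(m) = 5/(8*(-4 - 1/m)) (s(m) = 5/(8*(-1/m - 4)) = 5/(8*(-4 - 1/m)))
H(R, z) = 9 + 3*R² (H(R, z) = 9 + (3*R)*R = 9 + 3*R²)
(-177 + 478)*H(s(1), 18) = (-177 + 478)*(9 + 3*(-5*1/(8 + 32*1))²) = 301*(9 + 3*(-5*1/(8 + 32))²) = 301*(9 + 3*(-5*1/40)²) = 301*(9 + 3*(-5*1*1/40)²) = 301*(9 + 3*(-⅛)²) = 301*(9 + 3*(1/64)) = 301*(9 + 3/64) = 301*(579/64) = 174279/64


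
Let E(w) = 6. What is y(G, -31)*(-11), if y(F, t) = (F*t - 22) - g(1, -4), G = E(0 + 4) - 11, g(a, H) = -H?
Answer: -1419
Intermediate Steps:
G = -5 (G = 6 - 11 = -5)
y(F, t) = -26 + F*t (y(F, t) = (F*t - 22) - (-1)*(-4) = (-22 + F*t) - 1*4 = (-22 + F*t) - 4 = -26 + F*t)
y(G, -31)*(-11) = (-26 - 5*(-31))*(-11) = (-26 + 155)*(-11) = 129*(-11) = -1419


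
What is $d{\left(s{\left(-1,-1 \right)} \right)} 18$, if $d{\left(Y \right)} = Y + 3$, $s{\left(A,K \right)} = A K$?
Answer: $72$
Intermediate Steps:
$d{\left(Y \right)} = 3 + Y$
$d{\left(s{\left(-1,-1 \right)} \right)} 18 = \left(3 - -1\right) 18 = \left(3 + 1\right) 18 = 4 \cdot 18 = 72$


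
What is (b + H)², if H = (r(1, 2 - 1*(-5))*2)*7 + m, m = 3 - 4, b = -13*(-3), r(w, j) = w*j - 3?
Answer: 8836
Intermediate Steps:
r(w, j) = -3 + j*w (r(w, j) = j*w - 3 = -3 + j*w)
b = 39
m = -1
H = 55 (H = ((-3 + (2 - 1*(-5))*1)*2)*7 - 1 = ((-3 + (2 + 5)*1)*2)*7 - 1 = ((-3 + 7*1)*2)*7 - 1 = ((-3 + 7)*2)*7 - 1 = (4*2)*7 - 1 = 8*7 - 1 = 56 - 1 = 55)
(b + H)² = (39 + 55)² = 94² = 8836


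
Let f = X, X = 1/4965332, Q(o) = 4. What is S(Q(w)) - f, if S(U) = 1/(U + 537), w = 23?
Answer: 4964791/2686244612 ≈ 0.0018482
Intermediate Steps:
S(U) = 1/(537 + U)
X = 1/4965332 ≈ 2.0140e-7
f = 1/4965332 ≈ 2.0140e-7
S(Q(w)) - f = 1/(537 + 4) - 1*1/4965332 = 1/541 - 1/4965332 = 4964791/2686244612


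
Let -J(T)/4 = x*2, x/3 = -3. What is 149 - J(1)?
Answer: 77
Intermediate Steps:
x = -9 (x = 3*(-3) = -9)
J(T) = 72 (J(T) = -(-36)*2 = -4*(-18) = 72)
149 - J(1) = 149 - 1*72 = 149 - 72 = 77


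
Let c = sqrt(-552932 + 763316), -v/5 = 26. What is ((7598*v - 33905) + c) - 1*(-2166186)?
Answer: 1144541 + 12*sqrt(1461) ≈ 1.1450e+6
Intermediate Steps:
v = -130 (v = -5*26 = -130)
c = 12*sqrt(1461) (c = sqrt(210384) = 12*sqrt(1461) ≈ 458.68)
((7598*v - 33905) + c) - 1*(-2166186) = ((7598*(-130) - 33905) + 12*sqrt(1461)) - 1*(-2166186) = ((-987740 - 33905) + 12*sqrt(1461)) + 2166186 = (-1021645 + 12*sqrt(1461)) + 2166186 = 1144541 + 12*sqrt(1461)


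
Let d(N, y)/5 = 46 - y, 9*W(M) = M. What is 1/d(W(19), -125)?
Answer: 1/855 ≈ 0.0011696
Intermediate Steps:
W(M) = M/9
d(N, y) = 230 - 5*y (d(N, y) = 5*(46 - y) = 230 - 5*y)
1/d(W(19), -125) = 1/(230 - 5*(-125)) = 1/(230 + 625) = 1/855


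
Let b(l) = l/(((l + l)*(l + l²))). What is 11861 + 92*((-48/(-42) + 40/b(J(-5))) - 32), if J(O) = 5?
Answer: 1608755/7 ≈ 2.2982e+5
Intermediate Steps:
b(l) = 1/(2*(l + l²)) (b(l) = l/(((2*l)*(l + l²))) = l/((2*l*(l + l²))) = l*(1/(2*l*(l + l²))) = 1/(2*(l + l²)))
11861 + 92*((-48/(-42) + 40/b(J(-5))) - 32) = 11861 + 92*((-48/(-42) + 40/(((½)/(5*(1 + 5))))) - 32) = 11861 + 92*((-48*(-1/42) + 40/(((½)*(⅕)/6))) - 32) = 11861 + 92*((8/7 + 40/(((½)*(⅕)*(⅙)))) - 32) = 11861 + 92*((8/7 + 40/(1/60)) - 32) = 11861 + 92*((8/7 + 40*60) - 32) = 11861 + 92*((8/7 + 2400) - 32) = 11861 + 92*(16808/7 - 32) = 11861 + 92*(16584/7) = 11861 + 1525728/7 = 1608755/7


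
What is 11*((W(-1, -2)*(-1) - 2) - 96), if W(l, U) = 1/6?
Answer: -6479/6 ≈ -1079.8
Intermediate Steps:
W(l, U) = ⅙
11*((W(-1, -2)*(-1) - 2) - 96) = 11*(((⅙)*(-1) - 2) - 96) = 11*((-⅙ - 2) - 96) = 11*(-13/6 - 96) = 11*(-589/6) = -6479/6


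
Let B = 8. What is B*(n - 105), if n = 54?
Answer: -408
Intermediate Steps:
B*(n - 105) = 8*(54 - 105) = 8*(-51) = -408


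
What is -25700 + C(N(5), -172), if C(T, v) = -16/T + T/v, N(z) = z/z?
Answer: -4423153/172 ≈ -25716.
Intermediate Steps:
N(z) = 1
-25700 + C(N(5), -172) = -25700 + (-16/1 + 1/(-172)) = -25700 + (-16*1 + 1*(-1/172)) = -25700 + (-16 - 1/172) = -25700 - 2753/172 = -4423153/172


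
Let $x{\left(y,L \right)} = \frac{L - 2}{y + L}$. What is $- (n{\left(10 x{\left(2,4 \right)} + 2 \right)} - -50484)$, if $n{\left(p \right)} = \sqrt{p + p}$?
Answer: $-50484 - \frac{4 \sqrt{6}}{3} \approx -50487.0$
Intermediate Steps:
$x{\left(y,L \right)} = \frac{-2 + L}{L + y}$
$n{\left(p \right)} = \sqrt{2} \sqrt{p}$ ($n{\left(p \right)} = \sqrt{2 p} = \sqrt{2} \sqrt{p}$)
$- (n{\left(10 x{\left(2,4 \right)} + 2 \right)} - -50484) = - (\sqrt{2} \sqrt{10 \frac{-2 + 4}{4 + 2} + 2} - -50484) = - (\sqrt{2} \sqrt{10 \cdot \frac{1}{6} \cdot 2 + 2} + 50484) = - (\sqrt{2} \sqrt{10 \cdot \frac{1}{3} + 2} + 50484) = - (\sqrt{2} \sqrt{\frac{10}{3} + 2} + 50484) = - (\sqrt{2} \sqrt{\frac{16}{3}} + 50484) = - (\sqrt{2} \frac{4 \sqrt{3}}{3} + 50484) = - (\frac{4 \sqrt{6}}{3} + 50484) = - (50484 + \frac{4 \sqrt{6}}{3}) = -50484 - \frac{4 \sqrt{6}}{3}$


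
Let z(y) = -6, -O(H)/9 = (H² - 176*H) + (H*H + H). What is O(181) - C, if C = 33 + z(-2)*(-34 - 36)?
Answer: -305076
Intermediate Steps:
O(H) = -18*H² + 1575*H (O(H) = -9*((H² - 176*H) + (H*H + H)) = -9*((H² - 176*H) + (H² + H)) = -9*((H² - 176*H) + (H + H²)) = -9*(-175*H + 2*H²) = -18*H² + 1575*H)
C = 453 (C = 33 - 6*(-34 - 36) = 33 - 6*(-70) = 33 + 420 = 453)
O(181) - C = 9*181*(175 - 2*181) - 1*453 = 9*181*(175 - 362) - 453 = 9*181*(-187) - 453 = -304623 - 453 = -305076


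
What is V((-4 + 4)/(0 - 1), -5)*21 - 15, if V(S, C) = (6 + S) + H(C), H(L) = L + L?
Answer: -99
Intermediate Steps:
H(L) = 2*L
V(S, C) = 6 + S + 2*C (V(S, C) = (6 + S) + 2*C = 6 + S + 2*C)
V((-4 + 4)/(0 - 1), -5)*21 - 15 = (6 + (-4 + 4)/(0 - 1) + 2*(-5))*21 - 15 = (6 + 0/(-1) - 10)*21 - 15 = (6 + 0*(-1) - 10)*21 - 15 = (6 + 0 - 10)*21 - 15 = -4*21 - 15 = -84 - 15 = -99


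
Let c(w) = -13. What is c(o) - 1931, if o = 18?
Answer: -1944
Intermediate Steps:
c(o) - 1931 = -13 - 1931 = -1944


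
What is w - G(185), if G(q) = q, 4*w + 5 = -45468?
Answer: -46213/4 ≈ -11553.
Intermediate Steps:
w = -45473/4 (w = -5/4 + (¼)*(-45468) = -5/4 - 11367 = -45473/4 ≈ -11368.)
w - G(185) = -45473/4 - 1*185 = -45473/4 - 185 = -46213/4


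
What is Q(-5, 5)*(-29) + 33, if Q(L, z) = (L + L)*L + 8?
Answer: -1649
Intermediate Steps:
Q(L, z) = 8 + 2*L² (Q(L, z) = (2*L)*L + 8 = 2*L² + 8 = 8 + 2*L²)
Q(-5, 5)*(-29) + 33 = (8 + 2*(-5)²)*(-29) + 33 = (8 + 2*25)*(-29) + 33 = (8 + 50)*(-29) + 33 = 58*(-29) + 33 = -1682 + 33 = -1649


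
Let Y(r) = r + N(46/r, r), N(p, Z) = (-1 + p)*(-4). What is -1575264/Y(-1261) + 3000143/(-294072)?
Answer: 579392039505389/466072654296 ≈ 1243.1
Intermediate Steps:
N(p, Z) = 4 - 4*p
Y(r) = 4 + r - 184/r (Y(r) = r + (4 - 184/r) = 4 + r - 184/r)
-1575264/Y(-1261) + 3000143/(-294072) = -1575264/(4 - 1261 - 184/(-1261)) + 3000143/(-294072) = -1575264/(4 - 1261 - 184*(-1/1261)) + 3000143*(-1/294072) = -1575264/(4 - 1261 + 184/1261) - 3000143/294072 = -1575264/(-1584893/1261) - 3000143/294072 = -1575264*(-1261/1584893) - 3000143/294072 = 1986407904/1584893 - 3000143/294072 = 579392039505389/466072654296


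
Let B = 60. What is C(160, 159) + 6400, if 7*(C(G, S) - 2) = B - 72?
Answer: 44802/7 ≈ 6400.3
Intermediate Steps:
C(G, S) = 2/7 (C(G, S) = 2 + (60 - 72)/7 = 2 + (⅐)*(-12) = 2 - 12/7 = 2/7)
C(160, 159) + 6400 = 2/7 + 6400 = 44802/7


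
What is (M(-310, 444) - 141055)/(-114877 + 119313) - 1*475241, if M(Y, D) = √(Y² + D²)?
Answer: -2108310131/4436 + √73309/2218 ≈ -4.7527e+5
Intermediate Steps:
M(Y, D) = √(D² + Y²)
(M(-310, 444) - 141055)/(-114877 + 119313) - 1*475241 = (√(444² + (-310)²) - 141055)/(-114877 + 119313) - 1*475241 = (√(197136 + 96100) - 141055)/4436 - 475241 = (√293236 - 141055)*(1/4436) - 475241 = (2*√73309 - 141055)*(1/4436) - 475241 = (-141055 + 2*√73309)*(1/4436) - 475241 = (-141055/4436 + √73309/2218) - 475241 = -2108310131/4436 + √73309/2218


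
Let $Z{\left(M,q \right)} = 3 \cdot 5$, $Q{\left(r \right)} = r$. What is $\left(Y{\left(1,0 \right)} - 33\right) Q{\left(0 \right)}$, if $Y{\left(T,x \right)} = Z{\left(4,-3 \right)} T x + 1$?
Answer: $0$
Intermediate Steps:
$Z{\left(M,q \right)} = 15$
$Y{\left(T,x \right)} = 1 + 15 T x$ ($Y{\left(T,x \right)} = 15 T x + 1 = 1 + 15 T x$)
$\left(Y{\left(1,0 \right)} - 33\right) Q{\left(0 \right)} = \left(\left(1 + 15 \cdot 1 \cdot 0\right) - 33\right) 0 = \left(\left(1 + 0\right) - 33\right) 0 = \left(1 - 33\right) 0 = \left(-32\right) 0 = 0$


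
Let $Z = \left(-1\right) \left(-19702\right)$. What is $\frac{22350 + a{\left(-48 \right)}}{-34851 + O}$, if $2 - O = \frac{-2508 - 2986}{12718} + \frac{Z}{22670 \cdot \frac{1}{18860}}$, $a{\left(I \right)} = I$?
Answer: $- \frac{160751176803}{369329688848} \approx -0.43525$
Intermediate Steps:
$Z = 19702$
$O = - \frac{236252484793}{14415853}$ ($O = 2 - \left(\frac{-2508 - 2986}{12718} + \frac{19702}{22670 \cdot \frac{1}{18860}}\right) = 2 - \left(\left(-2508 - 2986\right) \frac{1}{12718} + \frac{19702}{22670 \cdot \frac{1}{18860}}\right) = 2 - \left(\left(-5494\right) \frac{1}{12718} + \frac{19702}{\frac{2267}{1886}}\right) = 2 - \left(- \frac{2747}{6359} + 19702 \cdot \frac{1886}{2267}\right) = 2 - \left(- \frac{2747}{6359} + \frac{37157972}{2267}\right) = 2 - \frac{236281316499}{14415853} = - \frac{236252484793}{14415853} \approx -16388.0$)
$\frac{22350 + a{\left(-48 \right)}}{-34851 + O} = \frac{22350 - 48}{-34851 - \frac{236252484793}{14415853}} = \frac{22302}{- \frac{738659377696}{14415853}} = 22302 \left(- \frac{14415853}{738659377696}\right) = - \frac{160751176803}{369329688848}$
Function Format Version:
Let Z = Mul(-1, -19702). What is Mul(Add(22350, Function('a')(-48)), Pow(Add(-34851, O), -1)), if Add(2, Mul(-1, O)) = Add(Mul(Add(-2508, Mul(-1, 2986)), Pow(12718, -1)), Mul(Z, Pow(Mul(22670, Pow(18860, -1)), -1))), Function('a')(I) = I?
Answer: Rational(-160751176803, 369329688848) ≈ -0.43525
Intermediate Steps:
Z = 19702
O = Rational(-236252484793, 14415853) (O = Add(2, Mul(-1, Add(Mul(Add(-2508, Mul(-1, 2986)), Pow(12718, -1)), Mul(19702, Pow(Mul(22670, Pow(18860, -1)), -1))))) = Add(2, Mul(-1, Add(Mul(Add(-2508, -2986), Rational(1, 12718)), Mul(19702, Pow(Mul(22670, Rational(1, 18860)), -1))))) = Add(2, Mul(-1, Add(Mul(-5494, Rational(1, 12718)), Mul(19702, Pow(Rational(2267, 1886), -1))))) = Add(2, Mul(-1, Add(Rational(-2747, 6359), Mul(19702, Rational(1886, 2267))))) = Add(2, Mul(-1, Add(Rational(-2747, 6359), Rational(37157972, 2267)))) = Add(2, Mul(-1, Rational(236281316499, 14415853))) = Add(2, Rational(-236281316499, 14415853)) = Rational(-236252484793, 14415853) ≈ -16388.)
Mul(Add(22350, Function('a')(-48)), Pow(Add(-34851, O), -1)) = Mul(Add(22350, -48), Pow(Add(-34851, Rational(-236252484793, 14415853)), -1)) = Mul(22302, Pow(Rational(-738659377696, 14415853), -1)) = Mul(22302, Rational(-14415853, 738659377696)) = Rational(-160751176803, 369329688848)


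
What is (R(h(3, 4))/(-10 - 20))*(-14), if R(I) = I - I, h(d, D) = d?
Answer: 0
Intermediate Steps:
R(I) = 0
(R(h(3, 4))/(-10 - 20))*(-14) = (0/(-10 - 20))*(-14) = (0/(-30))*(-14) = -1/30*0*(-14) = 0*(-14) = 0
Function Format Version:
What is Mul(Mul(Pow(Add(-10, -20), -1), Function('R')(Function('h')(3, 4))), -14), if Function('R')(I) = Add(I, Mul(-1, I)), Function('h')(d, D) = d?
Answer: 0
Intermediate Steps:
Function('R')(I) = 0
Mul(Mul(Pow(Add(-10, -20), -1), Function('R')(Function('h')(3, 4))), -14) = Mul(Mul(Pow(Add(-10, -20), -1), 0), -14) = Mul(Mul(Pow(-30, -1), 0), -14) = Mul(Mul(Rational(-1, 30), 0), -14) = Mul(0, -14) = 0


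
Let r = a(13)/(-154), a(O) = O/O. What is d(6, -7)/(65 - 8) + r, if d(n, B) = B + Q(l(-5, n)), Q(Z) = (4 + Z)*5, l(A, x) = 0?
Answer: 1945/8778 ≈ 0.22158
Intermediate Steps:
a(O) = 1
Q(Z) = 20 + 5*Z
d(n, B) = 20 + B (d(n, B) = B + (20 + 5*0) = B + (20 + 0) = B + 20 = 20 + B)
r = -1/154 (r = 1/(-154) = 1*(-1/154) = -1/154 ≈ -0.0064935)
d(6, -7)/(65 - 8) + r = (20 - 7)/(65 - 8) - 1/154 = 13/57 - 1/154 = 1945/8778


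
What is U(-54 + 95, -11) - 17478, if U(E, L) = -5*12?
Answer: -17538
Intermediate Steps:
U(E, L) = -60
U(-54 + 95, -11) - 17478 = -60 - 17478 = -17538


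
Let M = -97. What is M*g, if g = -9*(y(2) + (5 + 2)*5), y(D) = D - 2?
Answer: 30555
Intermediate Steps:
y(D) = -2 + D
g = -315 (g = -9*((-2 + 2) + (5 + 2)*5) = -9*(0 + 7*5) = -9*(0 + 35) = -9*35 = -315)
M*g = -97*(-315) = 30555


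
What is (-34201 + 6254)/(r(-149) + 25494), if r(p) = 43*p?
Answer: -27947/19087 ≈ -1.4642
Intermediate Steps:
(-34201 + 6254)/(r(-149) + 25494) = (-34201 + 6254)/(43*(-149) + 25494) = -27947/(-6407 + 25494) = -27947/19087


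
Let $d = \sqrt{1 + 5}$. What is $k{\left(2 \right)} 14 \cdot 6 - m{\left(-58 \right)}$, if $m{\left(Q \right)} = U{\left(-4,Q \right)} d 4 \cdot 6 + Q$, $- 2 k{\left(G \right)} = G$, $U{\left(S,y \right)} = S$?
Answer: $-26 + 96 \sqrt{6} \approx 209.15$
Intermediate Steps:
$d = \sqrt{6} \approx 2.4495$
$k{\left(G \right)} = - \frac{G}{2}$
$m{\left(Q \right)} = Q - 96 \sqrt{6}$ ($m{\left(Q \right)} = - 4 \sqrt{6} \cdot 4 \cdot 6 + Q = - 4 \sqrt{6} \cdot 24 + Q = - 96 \sqrt{6} + Q = Q - 96 \sqrt{6}$)
$k{\left(2 \right)} 14 \cdot 6 - m{\left(-58 \right)} = \left(- \frac{1}{2}\right) 2 \cdot 14 \cdot 6 - \left(-58 - 96 \sqrt{6}\right) = \left(-1\right) 14 \cdot 6 + \left(58 + 96 \sqrt{6}\right) = \left(-14\right) 6 + \left(58 + 96 \sqrt{6}\right) = -84 + \left(58 + 96 \sqrt{6}\right) = -26 + 96 \sqrt{6}$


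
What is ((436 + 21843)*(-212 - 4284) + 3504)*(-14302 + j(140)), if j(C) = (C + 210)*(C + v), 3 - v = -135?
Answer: -8313318714240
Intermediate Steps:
v = 138 (v = 3 - 1*(-135) = 3 + 135 = 138)
j(C) = (138 + C)*(210 + C) (j(C) = (C + 210)*(C + 138) = (210 + C)*(138 + C) = (138 + C)*(210 + C))
((436 + 21843)*(-212 - 4284) + 3504)*(-14302 + j(140)) = ((436 + 21843)*(-212 - 4284) + 3504)*(-14302 + (28980 + 140**2 + 348*140)) = (22279*(-4496) + 3504)*(-14302 + (28980 + 19600 + 48720)) = (-100166384 + 3504)*(-14302 + 97300) = -100162880*82998 = -8313318714240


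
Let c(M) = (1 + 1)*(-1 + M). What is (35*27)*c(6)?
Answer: 9450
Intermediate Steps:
c(M) = -2 + 2*M (c(M) = 2*(-1 + M) = -2 + 2*M)
(35*27)*c(6) = (35*27)*(-2 + 2*6) = 945*(-2 + 12) = 945*10 = 9450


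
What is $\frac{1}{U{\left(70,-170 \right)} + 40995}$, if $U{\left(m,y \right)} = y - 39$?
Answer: $\frac{1}{40786} \approx 2.4518 \cdot 10^{-5}$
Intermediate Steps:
$U{\left(m,y \right)} = -39 + y$
$\frac{1}{U{\left(70,-170 \right)} + 40995} = \frac{1}{\left(-39 - 170\right) + 40995} = \frac{1}{-209 + 40995} = \frac{1}{40786}$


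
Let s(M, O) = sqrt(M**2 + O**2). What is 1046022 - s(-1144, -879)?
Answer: 1046022 - sqrt(2081377) ≈ 1.0446e+6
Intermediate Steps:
1046022 - s(-1144, -879) = 1046022 - sqrt((-1144)**2 + (-879)**2) = 1046022 - sqrt(1308736 + 772641) = 1046022 - sqrt(2081377)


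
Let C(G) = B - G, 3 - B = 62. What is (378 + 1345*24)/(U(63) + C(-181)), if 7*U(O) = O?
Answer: 32658/131 ≈ 249.30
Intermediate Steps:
B = -59 (B = 3 - 1*62 = 3 - 62 = -59)
U(O) = O/7
C(G) = -59 - G
(378 + 1345*24)/(U(63) + C(-181)) = (378 + 1345*24)/((1/7)*63 + (-59 - 1*(-181))) = (378 + 32280)/(9 + (-59 + 181)) = 32658/(9 + 122) = 32658/131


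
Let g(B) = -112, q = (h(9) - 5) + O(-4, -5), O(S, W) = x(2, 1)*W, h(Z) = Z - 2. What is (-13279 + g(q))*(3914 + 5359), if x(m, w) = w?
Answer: -124174743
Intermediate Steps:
h(Z) = -2 + Z
O(S, W) = W (O(S, W) = 1*W = W)
q = -3 (q = ((-2 + 9) - 5) - 5 = (7 - 5) - 5 = 2 - 5 = -3)
(-13279 + g(q))*(3914 + 5359) = (-13279 - 112)*(3914 + 5359) = -13391*9273 = -124174743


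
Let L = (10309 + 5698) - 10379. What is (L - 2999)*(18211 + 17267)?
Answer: 93271662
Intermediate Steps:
L = 5628 (L = 16007 - 10379 = 5628)
(L - 2999)*(18211 + 17267) = (5628 - 2999)*(18211 + 17267) = 2629*35478 = 93271662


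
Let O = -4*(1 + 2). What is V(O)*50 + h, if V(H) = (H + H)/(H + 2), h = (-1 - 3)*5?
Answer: 100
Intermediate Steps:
h = -20 (h = -4*5 = -20)
O = -12 (O = -4*3 = -12)
V(H) = 2*H/(2 + H) (V(H) = (2*H)/(2 + H) = 2*H/(2 + H))
V(O)*50 + h = (2*(-12)/(2 - 12))*50 - 20 = (2*(-12)/(-10))*50 - 20 = (2*(-12)*(-1/10))*50 - 20 = (12/5)*50 - 20 = 120 - 20 = 100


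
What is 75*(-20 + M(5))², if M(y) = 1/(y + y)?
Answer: 118803/4 ≈ 29701.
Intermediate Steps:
M(y) = 1/(2*y)
75*(-20 + M(5))² = 75*(-20 + (½)/5)² = 75*(-20 + (½)*(⅕))² = 75*(-20 + ⅒)² = 75*(-199/10)² = 75*(39601/100) = 118803/4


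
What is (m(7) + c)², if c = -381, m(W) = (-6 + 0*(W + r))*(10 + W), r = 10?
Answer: 233289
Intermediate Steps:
m(W) = -60 - 6*W (m(W) = (-6 + 0*(W + 10))*(10 + W) = (-6 + 0*(10 + W))*(10 + W) = (-6 + 0)*(10 + W) = -6*(10 + W) = -60 - 6*W)
(m(7) + c)² = ((-60 - 6*7) - 381)² = ((-60 - 42) - 381)² = (-102 - 381)² = (-483)² = 233289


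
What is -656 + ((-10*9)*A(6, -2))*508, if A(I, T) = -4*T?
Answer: -366416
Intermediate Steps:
-656 + ((-10*9)*A(6, -2))*508 = -656 + ((-10*9)*(-4*(-2)))*508 = -656 - 90*8*508 = -656 - 720*508 = -656 - 365760 = -366416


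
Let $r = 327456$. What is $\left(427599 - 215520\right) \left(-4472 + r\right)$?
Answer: $68498123736$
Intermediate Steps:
$\left(427599 - 215520\right) \left(-4472 + r\right) = \left(427599 - 215520\right) \left(-4472 + 327456\right) = 212079 \cdot 322984 = 68498123736$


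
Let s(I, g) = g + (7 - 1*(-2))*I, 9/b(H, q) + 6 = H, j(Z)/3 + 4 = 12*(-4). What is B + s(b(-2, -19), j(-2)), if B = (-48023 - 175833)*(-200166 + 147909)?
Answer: 93584342607/8 ≈ 1.1698e+10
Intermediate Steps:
j(Z) = -156 (j(Z) = -12 + 3*(12*(-4)) = -12 + 3*(-48) = -12 - 144 = -156)
b(H, q) = 9/(-6 + H)
s(I, g) = g + 9*I (s(I, g) = g + (7 + 2)*I = g + 9*I)
B = 11698042992 (B = -223856*(-52257) = 11698042992)
B + s(b(-2, -19), j(-2)) = 11698042992 + (-156 + 9*(9/(-6 - 2))) = 11698042992 + (-156 + 9*(9/(-8))) = 11698042992 + (-156 + 9*(9*(-1/8))) = 11698042992 + (-156 + 9*(-9/8)) = 11698042992 + (-156 - 81/8) = 11698042992 - 1329/8 = 93584342607/8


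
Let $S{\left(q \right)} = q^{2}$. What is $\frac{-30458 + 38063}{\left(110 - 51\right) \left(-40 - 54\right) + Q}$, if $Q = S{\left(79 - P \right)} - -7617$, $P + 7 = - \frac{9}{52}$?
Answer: $\frac{4112784}{5135869} \approx 0.8008$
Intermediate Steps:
$P = - \frac{373}{52}$ ($P = -7 - \frac{9}{52} = - \frac{373}{52} \approx -7.1731$)
$Q = \frac{40675729}{2704}$ ($Q = \left(79 - - \frac{373}{52}\right)^{2} - -7617 = \left(79 + \frac{373}{52}\right)^{2} + 7617 = \left(\frac{4481}{52}\right)^{2} + 7617 = \frac{20079361}{2704} + 7617 = \frac{40675729}{2704} \approx 15043.0$)
$\frac{-30458 + 38063}{\left(110 - 51\right) \left(-40 - 54\right) + Q} = \frac{-30458 + 38063}{\left(110 - 51\right) \left(-40 - 54\right) + \frac{40675729}{2704}} = \frac{7605}{59 \left(-94\right) + \frac{40675729}{2704}} = \frac{7605}{-5546 + \frac{40675729}{2704}} = \frac{7605}{\frac{25679345}{2704}} = 7605 \cdot \frac{2704}{25679345} = \frac{4112784}{5135869}$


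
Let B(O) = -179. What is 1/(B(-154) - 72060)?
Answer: -1/72239 ≈ -1.3843e-5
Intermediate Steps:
1/(B(-154) - 72060) = 1/(-179 - 72060) = 1/(-72239) = -1/72239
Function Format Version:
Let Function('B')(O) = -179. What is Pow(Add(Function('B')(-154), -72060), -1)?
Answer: Rational(-1, 72239) ≈ -1.3843e-5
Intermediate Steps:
Pow(Add(Function('B')(-154), -72060), -1) = Pow(Add(-179, -72060), -1) = Pow(-72239, -1) = Rational(-1, 72239)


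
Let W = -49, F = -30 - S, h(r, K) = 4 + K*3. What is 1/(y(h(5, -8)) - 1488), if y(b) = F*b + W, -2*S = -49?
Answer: -1/447 ≈ -0.0022371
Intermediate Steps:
S = 49/2 (S = -½*(-49) = 49/2 ≈ 24.500)
h(r, K) = 4 + 3*K
F = -109/2 (F = -30 - 1*49/2 = -30 - 49/2 = -109/2 ≈ -54.500)
y(b) = -49 - 109*b/2 (y(b) = -109*b/2 - 49 = -49 - 109*b/2)
1/(y(h(5, -8)) - 1488) = 1/((-49 - 109*(4 + 3*(-8))/2) - 1488) = 1/((-49 - 109*(4 - 24)/2) - 1488) = 1/((-49 - 109/2*(-20)) - 1488) = 1/((-49 + 1090) - 1488) = 1/(1041 - 1488) = 1/(-447) = -1/447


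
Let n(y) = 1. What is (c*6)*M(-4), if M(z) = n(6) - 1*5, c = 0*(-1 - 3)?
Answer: 0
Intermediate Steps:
c = 0 (c = 0*(-4) = 0)
M(z) = -4 (M(z) = 1 - 1*5 = 1 - 5 = -4)
(c*6)*M(-4) = (0*6)*(-4) = 0*(-4) = 0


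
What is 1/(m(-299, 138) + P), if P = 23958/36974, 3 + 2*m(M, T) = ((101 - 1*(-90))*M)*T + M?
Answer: -18487/72851191285 ≈ -2.5376e-7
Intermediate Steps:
m(M, T) = -3/2 + M/2 + 191*M*T/2 (m(M, T) = -3/2 + (((101 - 1*(-90))*M)*T + M)/2 = -3/2 + (((101 + 90)*M)*T + M)/2 = -3/2 + ((191*M)*T + M)/2 = -3/2 + (191*M*T + M)/2 = -3/2 + (M + 191*M*T)/2 = -3/2 + (M/2 + 191*M*T/2) = -3/2 + M/2 + 191*M*T/2)
P = 11979/18487 (P = 23958*(1/36974) = 11979/18487 ≈ 0.64797)
1/(m(-299, 138) + P) = 1/((-3/2 + (½)*(-299) + (191/2)*(-299)*138) + 11979/18487) = 1/((-3/2 - 299/2 - 3940521) + 11979/18487) = 1/(-3940672 + 11979/18487) = 1/(-72851191285/18487) = -18487/72851191285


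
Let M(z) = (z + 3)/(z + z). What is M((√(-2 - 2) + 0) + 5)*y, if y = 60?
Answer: 1320/29 - 180*I/29 ≈ 45.517 - 6.2069*I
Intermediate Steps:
M(z) = (3 + z)/(2*z) (M(z) = (3 + z)/((2*z)) = (3 + z)*(1/(2*z)) = (3 + z)/(2*z))
M((√(-2 - 2) + 0) + 5)*y = ((3 + ((√(-2 - 2) + 0) + 5))/(2*((√(-2 - 2) + 0) + 5)))*60 = ((3 + ((√(-4) + 0) + 5))/(2*((√(-4) + 0) + 5)))*60 = ((3 + ((2*I + 0) + 5))/(2*((2*I + 0) + 5)))*60 = ((3 + (2*I + 5))/(2*(2*I + 5)))*60 = ((3 + (5 + 2*I))/(2*(5 + 2*I)))*60 = (((5 - 2*I)/29)*(8 + 2*I)/2)*60 = ((5 - 2*I)*(8 + 2*I)/58)*60 = 30*(5 - 2*I)*(8 + 2*I)/29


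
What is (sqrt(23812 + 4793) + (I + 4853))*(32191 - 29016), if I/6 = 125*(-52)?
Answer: -108416725 + 3175*sqrt(28605) ≈ -1.0788e+8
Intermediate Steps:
I = -39000 (I = 6*(125*(-52)) = 6*(-6500) = -39000)
(sqrt(23812 + 4793) + (I + 4853))*(32191 - 29016) = (sqrt(23812 + 4793) + (-39000 + 4853))*(32191 - 29016) = (sqrt(28605) - 34147)*3175 = (-34147 + sqrt(28605))*3175 = -108416725 + 3175*sqrt(28605)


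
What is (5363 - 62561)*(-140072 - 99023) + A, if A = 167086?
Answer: 13675922896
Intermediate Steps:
(5363 - 62561)*(-140072 - 99023) + A = (5363 - 62561)*(-140072 - 99023) + 167086 = -57198*(-239095) + 167086 = 13675755810 + 167086 = 13675922896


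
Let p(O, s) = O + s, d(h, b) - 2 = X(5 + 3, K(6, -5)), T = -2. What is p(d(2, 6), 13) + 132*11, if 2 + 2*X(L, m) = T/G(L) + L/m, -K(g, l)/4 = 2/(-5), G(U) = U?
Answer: 11747/8 ≈ 1468.4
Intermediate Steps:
K(g, l) = 8/5 (K(g, l) = -8/(-5) = -8*(-1)/5 = -4*(-⅖) = 8/5)
X(L, m) = -1 - 1/L + L/(2*m) (X(L, m) = -1 + (-2/L + L/m)/2 = -1 + (-1/L + L/(2*m)) = -1 - 1/L + L/(2*m))
d(h, b) = 27/8 (d(h, b) = 2 + (-1 - 1/(5 + 3) + (5 + 3)/(2*(8/5))) = 2 + (-1 - 1/8 + (½)*8*(5/8)) = 2 + (-1 - 1*⅛ + 5/2) = 2 + (-1 - ⅛ + 5/2) = 2 + 11/8 = 27/8)
p(d(2, 6), 13) + 132*11 = (27/8 + 13) + 132*11 = 131/8 + 1452 = 11747/8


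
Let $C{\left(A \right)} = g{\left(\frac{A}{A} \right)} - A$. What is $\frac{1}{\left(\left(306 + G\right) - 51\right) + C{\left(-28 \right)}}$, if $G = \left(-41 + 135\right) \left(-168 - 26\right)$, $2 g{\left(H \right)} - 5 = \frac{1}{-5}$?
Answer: $- \frac{5}{89753} \approx -5.5708 \cdot 10^{-5}$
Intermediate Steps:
$g{\left(H \right)} = \frac{12}{5}$ ($g{\left(H \right)} = \frac{5}{2} + \frac{1}{2 \left(-5\right)} = \frac{5}{2} + \frac{1}{2} \left(- \frac{1}{5}\right) = \frac{5}{2} - \frac{1}{10} = \frac{12}{5}$)
$C{\left(A \right)} = \frac{12}{5} - A$
$G = -18236$ ($G = 94 \left(-168 - 26\right) = 94 \left(-194\right) = -18236$)
$\frac{1}{\left(\left(306 + G\right) - 51\right) + C{\left(-28 \right)}} = \frac{1}{\left(\left(306 - 18236\right) - 51\right) + \left(\frac{12}{5} - -28\right)} = \frac{1}{\left(-17930 - 51\right) + \left(\frac{12}{5} + 28\right)} = \frac{1}{-17981 + \frac{152}{5}} = \frac{1}{- \frac{89753}{5}} = - \frac{5}{89753}$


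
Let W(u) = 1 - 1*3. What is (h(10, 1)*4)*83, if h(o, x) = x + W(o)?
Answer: -332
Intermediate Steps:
W(u) = -2 (W(u) = 1 - 3 = -2)
h(o, x) = -2 + x (h(o, x) = x - 2 = -2 + x)
(h(10, 1)*4)*83 = ((-2 + 1)*4)*83 = -1*4*83 = -4*83 = -332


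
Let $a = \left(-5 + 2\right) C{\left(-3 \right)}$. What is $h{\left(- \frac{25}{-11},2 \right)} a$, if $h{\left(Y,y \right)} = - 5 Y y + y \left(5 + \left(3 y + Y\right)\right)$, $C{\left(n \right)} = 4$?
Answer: $- \frac{504}{11} \approx -45.818$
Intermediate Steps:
$h{\left(Y,y \right)} = y \left(5 + Y + 3 y\right) - 5 Y y$ ($h{\left(Y,y \right)} = - 5 Y y + y \left(5 + \left(Y + 3 y\right)\right) = - 5 Y y + y \left(5 + Y + 3 y\right) = y \left(5 + Y + 3 y\right) - 5 Y y$)
$a = -12$ ($a = \left(-5 + 2\right) 4 = \left(-3\right) 4 = -12$)
$h{\left(- \frac{25}{-11},2 \right)} a = 2 \left(5 - 4 \left(- \frac{25}{-11}\right) + 3 \cdot 2\right) \left(-12\right) = 2 \left(5 - 4 \left(\left(-25\right) \left(- \frac{1}{11}\right)\right) + 6\right) \left(-12\right) = 2 \left(5 - \frac{100}{11} + 6\right) \left(-12\right) = 2 \cdot \frac{21}{11} \left(-12\right) = \frac{42}{11} \left(-12\right) = - \frac{504}{11}$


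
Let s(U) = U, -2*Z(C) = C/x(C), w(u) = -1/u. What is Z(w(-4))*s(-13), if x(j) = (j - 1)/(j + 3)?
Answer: -169/24 ≈ -7.0417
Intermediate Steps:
x(j) = (-1 + j)/(3 + j)
Z(C) = -C*(3 + C)/(2*(-1 + C)) (Z(C) = -C/(2*((-1 + C)/(3 + C))) = -C*(3 + C)/(-1 + C)/2 = -C*(3 + C)/(2*(-1 + C)))
Z(w(-4))*s(-13) = -(-1/(-4))*(3 - 1/(-4))/(-2 + 2*(-1/(-4)))*(-13) = -(-1*(-1/4))*(3 - 1*(-1/4))/(-2 + 2*(-1*(-1/4)))*(-13) = -1*1/4*(3 + 1/4)/(-2 + 2*(1/4))*(-13) = -1*1/4*13/4/(-2 + 1/2)*(-13) = -1*1/4*13/4/(-3/2)*(-13) = -1*1/4*(-2/3)*13/4*(-13) = (13/24)*(-13) = -169/24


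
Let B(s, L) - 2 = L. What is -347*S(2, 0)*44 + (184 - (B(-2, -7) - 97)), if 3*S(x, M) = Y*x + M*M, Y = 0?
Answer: 286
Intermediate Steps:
B(s, L) = 2 + L
S(x, M) = M²/3 (S(x, M) = (0*x + M*M)/3 = (0 + M²)/3 = M²/3)
-347*S(2, 0)*44 + (184 - (B(-2, -7) - 97)) = -347*(⅓)*0²*44 + (184 - ((2 - 7) - 97)) = -347*(⅓)*0*44 + (184 - (-5 - 97)) = -0*44 + (184 - 1*(-102)) = -347*0 + (184 + 102) = 0 + 286 = 286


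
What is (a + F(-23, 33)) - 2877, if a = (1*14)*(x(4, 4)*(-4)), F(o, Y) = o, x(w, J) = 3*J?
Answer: -3572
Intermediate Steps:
a = -672 (a = (1*14)*((3*4)*(-4)) = 14*(12*(-4)) = 14*(-48) = -672)
(a + F(-23, 33)) - 2877 = (-672 - 23) - 2877 = -695 - 2877 = -3572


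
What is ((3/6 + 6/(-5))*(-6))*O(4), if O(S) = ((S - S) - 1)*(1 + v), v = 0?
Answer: -21/5 ≈ -4.2000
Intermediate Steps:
O(S) = -1 (O(S) = ((S - S) - 1)*(1 + 0) = (0 - 1)*1 = -1*1 = -1)
((3/6 + 6/(-5))*(-6))*O(4) = ((3/6 + 6/(-5))*(-6))*(-1) = ((3*(1/6) + 6*(-1/5))*(-6))*(-1) = ((1/2 - 6/5)*(-6))*(-1) = -7/10*(-6)*(-1) = (21/5)*(-1) = -21/5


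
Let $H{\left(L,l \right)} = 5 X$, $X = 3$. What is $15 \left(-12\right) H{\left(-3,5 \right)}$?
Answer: $-2700$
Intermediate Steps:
$H{\left(L,l \right)} = 15$ ($H{\left(L,l \right)} = 5 \cdot 3 = 15$)
$15 \left(-12\right) H{\left(-3,5 \right)} = 15 \left(-12\right) 15 = \left(-180\right) 15 = -2700$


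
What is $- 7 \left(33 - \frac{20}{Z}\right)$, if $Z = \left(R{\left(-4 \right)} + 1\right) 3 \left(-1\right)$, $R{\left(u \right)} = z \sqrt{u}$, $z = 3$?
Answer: $- \frac{25781}{111} + \frac{280 i}{37} \approx -232.26 + 7.5676 i$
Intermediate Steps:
$R{\left(u \right)} = 3 \sqrt{u}$
$Z = -3 - 18 i$ ($Z = \left(3 \sqrt{-4} + 1\right) 3 \left(-1\right) = \left(3 \cdot 2 i + 1\right) \left(-3\right) = \left(6 i + 1\right) \left(-3\right) = \left(1 + 6 i\right) \left(-3\right) = -3 - 18 i \approx -3.0 - 18.0 i$)
$- 7 \left(33 - \frac{20}{Z}\right) = - 7 \left(33 - \frac{20}{-3 - 18 i}\right) = - 7 \left(33 - 20 \frac{-3 + 18 i}{333}\right) = - 7 \left(33 - \frac{20 \left(-3 + 18 i\right)}{333}\right) = -231 + \frac{140 \left(-3 + 18 i\right)}{333}$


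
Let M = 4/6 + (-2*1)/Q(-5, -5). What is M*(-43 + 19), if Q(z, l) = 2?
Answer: 8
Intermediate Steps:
M = -⅓ (M = 4/6 - 2*1/2 = 4*(⅙) - 2*½ = ⅔ - 1 = -⅓ ≈ -0.33333)
M*(-43 + 19) = -(-43 + 19)/3 = -⅓*(-24) = 8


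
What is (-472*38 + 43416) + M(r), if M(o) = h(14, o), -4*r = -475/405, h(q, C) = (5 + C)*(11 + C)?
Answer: 2681063665/104976 ≈ 25540.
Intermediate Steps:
r = 95/324 (r = -(-475)/(4*405) = -¼*(-95/81) = 95/324 ≈ 0.29321)
M(o) = 55 + o² + 16*o
(-472*38 + 43416) + M(r) = (-472*38 + 43416) + (55 + (95/324)² + 16*(95/324)) = (-17936 + 43416) + (55 + 9025/104976 + 380/81) = 25480 + 6275185/104976 = 2681063665/104976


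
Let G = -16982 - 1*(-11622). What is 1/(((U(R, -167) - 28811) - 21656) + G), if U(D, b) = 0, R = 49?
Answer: -1/55827 ≈ -1.7912e-5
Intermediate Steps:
G = -5360 (G = -16982 + 11622 = -5360)
1/(((U(R, -167) - 28811) - 21656) + G) = 1/(((0 - 28811) - 21656) - 5360) = 1/((-28811 - 21656) - 5360) = 1/(-50467 - 5360) = 1/(-55827) = -1/55827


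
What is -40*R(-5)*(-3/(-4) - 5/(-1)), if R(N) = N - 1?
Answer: 1380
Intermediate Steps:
R(N) = -1 + N
-40*R(-5)*(-3/(-4) - 5/(-1)) = -40*(-1 - 5)*(-3/(-4) - 5/(-1)) = -(-240)*(-3*(-¼) - 5*(-1)) = -(-240)*(¾ + 5) = -(-240)*23/4 = -40*(-69/2) = 1380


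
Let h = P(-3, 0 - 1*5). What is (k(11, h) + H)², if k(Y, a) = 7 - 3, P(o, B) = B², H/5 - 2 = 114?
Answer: 341056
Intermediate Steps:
H = 580 (H = 10 + 5*114 = 10 + 570 = 580)
h = 25 (h = (0 - 1*5)² = (0 - 5)² = (-5)² = 25)
k(Y, a) = 4
(k(11, h) + H)² = (4 + 580)² = 584² = 341056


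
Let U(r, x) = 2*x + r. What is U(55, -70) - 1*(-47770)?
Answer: 47685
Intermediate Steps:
U(r, x) = r + 2*x
U(55, -70) - 1*(-47770) = (55 + 2*(-70)) - 1*(-47770) = (55 - 140) + 47770 = -85 + 47770 = 47685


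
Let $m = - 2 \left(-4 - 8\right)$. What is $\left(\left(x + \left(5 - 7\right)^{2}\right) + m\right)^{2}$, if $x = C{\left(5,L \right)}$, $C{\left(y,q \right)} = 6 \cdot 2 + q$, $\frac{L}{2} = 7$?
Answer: $2916$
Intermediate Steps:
$L = 14$ ($L = 2 \cdot 7 = 14$)
$C{\left(y,q \right)} = 12 + q$
$x = 26$ ($x = 12 + 14 = 26$)
$m = 24$ ($m = \left(-2\right) \left(-12\right) = 24$)
$\left(\left(x + \left(5 - 7\right)^{2}\right) + m\right)^{2} = \left(\left(26 + \left(5 - 7\right)^{2}\right) + 24\right)^{2} = \left(\left(26 + \left(-2\right)^{2}\right) + 24\right)^{2} = \left(\left(26 + 4\right) + 24\right)^{2} = \left(30 + 24\right)^{2} = 54^{2} = 2916$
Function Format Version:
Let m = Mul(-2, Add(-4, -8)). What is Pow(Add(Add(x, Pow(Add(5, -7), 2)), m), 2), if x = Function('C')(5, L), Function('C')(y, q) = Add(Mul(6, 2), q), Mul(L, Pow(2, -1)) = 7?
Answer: 2916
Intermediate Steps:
L = 14 (L = Mul(2, 7) = 14)
Function('C')(y, q) = Add(12, q)
x = 26 (x = Add(12, 14) = 26)
m = 24 (m = Mul(-2, -12) = 24)
Pow(Add(Add(x, Pow(Add(5, -7), 2)), m), 2) = Pow(Add(Add(26, Pow(Add(5, -7), 2)), 24), 2) = Pow(Add(Add(26, Pow(-2, 2)), 24), 2) = Pow(Add(Add(26, 4), 24), 2) = Pow(Add(30, 24), 2) = Pow(54, 2) = 2916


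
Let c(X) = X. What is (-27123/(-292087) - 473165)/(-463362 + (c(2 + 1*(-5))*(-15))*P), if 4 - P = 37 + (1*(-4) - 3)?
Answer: 34551329558/33920939571 ≈ 1.0186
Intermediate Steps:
P = -26 (P = 4 - (37 + (1*(-4) - 3)) = 4 - (37 + (-4 - 3)) = 4 - (37 - 7) = 4 - 1*30 = 4 - 30 = -26)
(-27123/(-292087) - 473165)/(-463362 + (c(2 + 1*(-5))*(-15))*P) = (-27123/(-292087) - 473165)/(-463362 + ((2 + 1*(-5))*(-15))*(-26)) = (-27123*(-1/292087) - 473165)/(-463362 + ((2 - 5)*(-15))*(-26)) = (27123/292087 - 473165)/(-463362 - 3*(-15)*(-26)) = -138205318232/(292087*(-463362 + 45*(-26))) = -138205318232/(292087*(-463362 - 1170)) = -138205318232/292087/(-464532) = -138205318232/292087*(-1/464532) = 34551329558/33920939571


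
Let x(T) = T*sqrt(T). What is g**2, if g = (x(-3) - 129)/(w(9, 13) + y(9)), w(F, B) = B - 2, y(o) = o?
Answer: 8307/200 + 387*I*sqrt(3)/200 ≈ 41.535 + 3.3515*I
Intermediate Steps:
w(F, B) = -2 + B
x(T) = T**(3/2)
g = -129/20 - 3*I*sqrt(3)/20 (g = ((-3)**(3/2) - 129)/((-2 + 13) + 9) = (-3*I*sqrt(3) - 129)/(11 + 9) = (-129 - 3*I*sqrt(3))/20 = (-129 - 3*I*sqrt(3))*(1/20) = -129/20 - 3*I*sqrt(3)/20 ≈ -6.45 - 0.25981*I)
g**2 = (-129/20 - 3*I*sqrt(3)/20)**2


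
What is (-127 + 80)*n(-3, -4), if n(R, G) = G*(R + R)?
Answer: -1128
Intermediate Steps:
n(R, G) = 2*G*R (n(R, G) = G*(2*R) = 2*G*R)
(-127 + 80)*n(-3, -4) = (-127 + 80)*(2*(-4)*(-3)) = -47*24 = -1128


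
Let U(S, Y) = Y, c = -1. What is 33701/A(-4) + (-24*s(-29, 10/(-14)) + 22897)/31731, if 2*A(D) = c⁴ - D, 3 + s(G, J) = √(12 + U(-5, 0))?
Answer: 2138847707/158655 - 16*√3/10577 ≈ 13481.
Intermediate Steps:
s(G, J) = -3 + 2*√3 (s(G, J) = -3 + √(12 + 0) = -3 + √12 = -3 + 2*√3)
A(D) = ½ - D/2 (A(D) = ((-1)⁴ - D)/2 = (1 - D)/2 = ½ - D/2)
33701/A(-4) + (-24*s(-29, 10/(-14)) + 22897)/31731 = 33701/(½ - ½*(-4)) + (-24*(-3 + 2*√3) + 22897)/31731 = 33701/(½ + 2) + ((72 - 48*√3) + 22897)*(1/31731) = 33701/(5/2) + (22969 - 48*√3)*(1/31731) = 33701*(⅖) + (22969/31731 - 16*√3/10577) = 67402/5 + (22969/31731 - 16*√3/10577) = 2138847707/158655 - 16*√3/10577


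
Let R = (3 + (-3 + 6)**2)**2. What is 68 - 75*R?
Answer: -10732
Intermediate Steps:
R = 144 (R = (3 + 3**2)**2 = (3 + 9)**2 = 12**2 = 144)
68 - 75*R = 68 - 75*144 = 68 - 10800 = -10732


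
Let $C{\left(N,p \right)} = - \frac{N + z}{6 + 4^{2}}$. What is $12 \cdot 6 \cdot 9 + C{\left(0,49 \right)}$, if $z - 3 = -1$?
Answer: $\frac{7127}{11} \approx 647.91$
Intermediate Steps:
$z = 2$ ($z = 3 - 1 = 2$)
$C{\left(N,p \right)} = - \frac{1}{11} - \frac{N}{22}$ ($C{\left(N,p \right)} = - \frac{N + 2}{6 + 4^{2}} = - \frac{2 + N}{6 + 16} = - \frac{2 + N}{22} = - (\frac{1}{11} + \frac{N}{22}) = - \frac{1}{11} - \frac{N}{22}$)
$12 \cdot 6 \cdot 9 + C{\left(0,49 \right)} = 12 \cdot 6 \cdot 9 - \frac{1}{11} = 72 \cdot 9 + \left(- \frac{1}{11} + 0\right) = 648 - \frac{1}{11} = \frac{7127}{11}$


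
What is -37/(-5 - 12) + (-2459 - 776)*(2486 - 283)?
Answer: -121153948/17 ≈ -7.1267e+6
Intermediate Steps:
-37/(-5 - 12) + (-2459 - 776)*(2486 - 283) = -37/(-17) - 3235*2203 = -37*(-1/17) - 7126705 = 37/17 - 7126705 = -121153948/17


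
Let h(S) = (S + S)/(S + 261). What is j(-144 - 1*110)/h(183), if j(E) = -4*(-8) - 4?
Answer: 2072/61 ≈ 33.967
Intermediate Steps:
j(E) = 28 (j(E) = 32 - 4 = 28)
h(S) = 2*S/(261 + S) (h(S) = (2*S)/(261 + S) = 2*S/(261 + S))
j(-144 - 1*110)/h(183) = 28/((2*183/(261 + 183))) = 28/((2*183/444)) = 28/((2*183*(1/444))) = 28/(61/74) = 28*(74/61) = 2072/61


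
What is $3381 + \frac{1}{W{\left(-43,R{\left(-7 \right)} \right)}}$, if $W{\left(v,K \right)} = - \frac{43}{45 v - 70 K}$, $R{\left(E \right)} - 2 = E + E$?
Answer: $\frac{146478}{43} \approx 3406.5$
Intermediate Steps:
$R{\left(E \right)} = 2 + 2 E$ ($R{\left(E \right)} = 2 + \left(E + E\right) = 2 + 2 E$)
$W{\left(v,K \right)} = - \frac{43}{- 70 K + 45 v}$
$3381 + \frac{1}{W{\left(-43,R{\left(-7 \right)} \right)}} = 3381 + \frac{1}{\frac{43}{5} \frac{1}{\left(-9\right) \left(-43\right) + 14 \left(2 + 2 \left(-7\right)\right)}} = 3381 + \frac{1}{\frac{43}{5} \frac{1}{387 + 14 \left(2 - 14\right)}} = 3381 + \frac{1}{\frac{43}{5} \frac{1}{387 + 14 \left(-12\right)}} = 3381 + \frac{1}{\frac{43}{5} \frac{1}{387 - 168}} = 3381 + \frac{1}{\frac{43}{5} \cdot \frac{1}{219}} = 3381 + \frac{1}{\frac{43}{1095}} = 3381 + \frac{1095}{43} = \frac{146478}{43}$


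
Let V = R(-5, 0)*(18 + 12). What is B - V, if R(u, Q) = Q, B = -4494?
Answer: -4494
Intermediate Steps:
V = 0 (V = 0*(18 + 12) = 0*30 = 0)
B - V = -4494 - 1*0 = -4494 + 0 = -4494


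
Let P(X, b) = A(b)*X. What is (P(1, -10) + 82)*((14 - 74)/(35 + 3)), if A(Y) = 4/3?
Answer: -2500/19 ≈ -131.58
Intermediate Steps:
A(Y) = 4/3 (A(Y) = 4*(⅓) = 4/3)
P(X, b) = 4*X/3
(P(1, -10) + 82)*((14 - 74)/(35 + 3)) = ((4/3)*1 + 82)*((14 - 74)/(35 + 3)) = (4/3 + 82)*(-60/38) = 250*(-60*1/38)/3 = (250/3)*(-30/19) = -2500/19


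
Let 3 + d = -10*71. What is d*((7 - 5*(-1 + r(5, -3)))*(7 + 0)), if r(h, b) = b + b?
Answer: -209622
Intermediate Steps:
r(h, b) = 2*b
d = -713 (d = -3 - 10*71 = -3 - 710 = -713)
d*((7 - 5*(-1 + r(5, -3)))*(7 + 0)) = -713*(7 - 5*(-1 + 2*(-3)))*(7 + 0) = -713*(7 - 5*(-1 - 6))*7 = -713*(7 - 5*(-7))*7 = -713*(7 + 35)*7 = -29946*7 = -713*294 = -209622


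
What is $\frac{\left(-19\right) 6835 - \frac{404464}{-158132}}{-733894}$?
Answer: $\frac{5133851929}{29013031502} \approx 0.17695$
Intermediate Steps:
$\frac{\left(-19\right) 6835 - \frac{404464}{-158132}}{-733894} = \left(-129865 - 404464 \left(- \frac{1}{158132}\right)\right) \left(- \frac{1}{733894}\right) = \left(-129865 - - \frac{101116}{39533}\right) \left(- \frac{1}{733894}\right) = \left(-129865 + \frac{101116}{39533}\right) \left(- \frac{1}{733894}\right) = \left(- \frac{5133851929}{39533}\right) \left(- \frac{1}{733894}\right) = \frac{5133851929}{29013031502}$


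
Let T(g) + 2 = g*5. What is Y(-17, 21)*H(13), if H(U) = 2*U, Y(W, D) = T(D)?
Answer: 2678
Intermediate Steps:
T(g) = -2 + 5*g (T(g) = -2 + g*5 = -2 + 5*g)
Y(W, D) = -2 + 5*D
Y(-17, 21)*H(13) = (-2 + 5*21)*(2*13) = (-2 + 105)*26 = 103*26 = 2678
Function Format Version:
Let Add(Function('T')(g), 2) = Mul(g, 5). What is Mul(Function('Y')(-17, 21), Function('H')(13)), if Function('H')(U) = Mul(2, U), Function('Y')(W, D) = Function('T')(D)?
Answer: 2678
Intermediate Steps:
Function('T')(g) = Add(-2, Mul(5, g)) (Function('T')(g) = Add(-2, Mul(g, 5)) = Add(-2, Mul(5, g)))
Function('Y')(W, D) = Add(-2, Mul(5, D))
Mul(Function('Y')(-17, 21), Function('H')(13)) = Mul(Add(-2, Mul(5, 21)), Mul(2, 13)) = Mul(Add(-2, 105), 26) = Mul(103, 26) = 2678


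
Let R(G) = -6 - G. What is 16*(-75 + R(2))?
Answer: -1328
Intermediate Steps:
16*(-75 + R(2)) = 16*(-75 + (-6 - 1*2)) = 16*(-75 + (-6 - 2)) = 16*(-75 - 8) = 16*(-83) = -1328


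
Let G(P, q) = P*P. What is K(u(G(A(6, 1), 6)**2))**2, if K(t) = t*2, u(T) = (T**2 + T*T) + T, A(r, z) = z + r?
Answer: 531948372768036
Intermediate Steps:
A(r, z) = r + z
G(P, q) = P**2
u(T) = T + 2*T**2 (u(T) = (T**2 + T**2) + T = 2*T**2 + T = T + 2*T**2)
K(t) = 2*t
K(u(G(A(6, 1), 6)**2))**2 = (2*(((6 + 1)**2)**2*(1 + 2*((6 + 1)**2)**2)))**2 = (2*((7**2)**2*(1 + 2*(7**2)**2)))**2 = (2*(49**2*(1 + 2*49**2)))**2 = (2*(2401*(1 + 2*2401)))**2 = (2*(2401*(1 + 4802)))**2 = (2*(2401*4803))**2 = (2*11532003)**2 = 23064006**2 = 531948372768036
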